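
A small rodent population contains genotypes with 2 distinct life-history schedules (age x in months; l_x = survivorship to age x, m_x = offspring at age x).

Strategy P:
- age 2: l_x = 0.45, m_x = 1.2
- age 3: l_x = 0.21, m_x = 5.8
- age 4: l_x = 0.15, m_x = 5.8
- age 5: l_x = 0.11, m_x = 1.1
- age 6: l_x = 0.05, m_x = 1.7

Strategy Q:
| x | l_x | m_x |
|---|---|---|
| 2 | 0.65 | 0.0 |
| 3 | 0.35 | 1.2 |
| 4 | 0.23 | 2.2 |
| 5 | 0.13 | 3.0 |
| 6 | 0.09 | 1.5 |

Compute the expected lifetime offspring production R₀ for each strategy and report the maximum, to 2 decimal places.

2.83

Strategy P: R₀ = 0.45×1.2 + 0.21×5.8 + 0.15×5.8 + 0.11×1.1 + 0.05×1.7 = 2.8340
Strategy Q: R₀ = 0.65×0.0 + 0.35×1.2 + 0.23×2.2 + 0.13×3.0 + 0.09×1.5 = 1.4510
Highest R₀: strategy P with 2.8340.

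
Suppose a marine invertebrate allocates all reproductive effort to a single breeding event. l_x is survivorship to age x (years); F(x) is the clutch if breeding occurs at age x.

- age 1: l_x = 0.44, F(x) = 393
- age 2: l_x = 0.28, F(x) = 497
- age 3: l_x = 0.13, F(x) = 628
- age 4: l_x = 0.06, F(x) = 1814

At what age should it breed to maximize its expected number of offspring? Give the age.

1

Expected offspring if breeding at age x = l_x × F(x):
  age 1: 0.44 × 393 = 172.920
  age 2: 0.28 × 497 = 139.160
  age 3: 0.13 × 628 = 81.640
  age 4: 0.06 × 1814 = 108.840
Maximum at age 1 (172.920).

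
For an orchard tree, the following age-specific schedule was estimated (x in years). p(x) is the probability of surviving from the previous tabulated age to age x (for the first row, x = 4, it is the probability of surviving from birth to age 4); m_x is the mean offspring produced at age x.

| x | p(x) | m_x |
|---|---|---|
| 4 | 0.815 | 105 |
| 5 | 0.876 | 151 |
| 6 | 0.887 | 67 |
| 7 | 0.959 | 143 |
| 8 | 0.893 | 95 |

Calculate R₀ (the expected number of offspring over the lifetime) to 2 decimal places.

Survivorship from birth: l_x = p_4·p_5·…·p_x.
  l_4 = 0.81500
  l_5 = 0.71394
  l_6 = 0.63326
  l_7 = 0.60730
  l_8 = 0.54232
R₀ = Σ l_x m_x:
  age 4: 0.81500 × 105 = 85.5750
  age 5: 0.71394 × 151 = 107.8049
  age 6: 0.63326 × 67 = 42.4284
  age 7: 0.60730 × 143 = 86.8439
  age 8: 0.54232 × 95 = 51.5204
R₀ = 85.5750 + 107.8049 + 42.4284 + 86.8439 + 51.5204 = 374.1727

374.17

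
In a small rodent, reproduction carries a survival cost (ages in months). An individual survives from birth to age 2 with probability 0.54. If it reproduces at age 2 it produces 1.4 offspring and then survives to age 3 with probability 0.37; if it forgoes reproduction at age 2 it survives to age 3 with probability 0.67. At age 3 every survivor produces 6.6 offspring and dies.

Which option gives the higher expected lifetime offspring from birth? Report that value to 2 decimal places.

2.39

breed at age 2: R₀ = 0.54 × (1.4 + 0.37 × 6.6) = 0.54 × 3.8420 = 2.0747
delay to age 3: R₀ = 0.54 × (0.67 × 6.6) = 0.54 × 4.4220 = 2.3879
Higher: delay to age 3 (2.3879).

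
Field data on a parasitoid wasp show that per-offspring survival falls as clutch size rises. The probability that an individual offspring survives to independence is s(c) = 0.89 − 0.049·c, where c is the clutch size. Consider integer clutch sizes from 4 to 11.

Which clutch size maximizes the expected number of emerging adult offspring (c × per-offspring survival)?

9

Expected emerging adult offspring = c × s(c):
  c=4: 4 × 0.694 = 2.776
  c=5: 5 × 0.645 = 3.225
  c=6: 6 × 0.596 = 3.576
  c=7: 7 × 0.547 = 3.829
  c=8: 8 × 0.498 = 3.984
  c=9: 9 × 0.449 = 4.041
  c=10: 10 × 0.400 = 4.000
  c=11: 11 × 0.351 = 3.861
Maximum at c = 9 (4.041 emerging adult offspring).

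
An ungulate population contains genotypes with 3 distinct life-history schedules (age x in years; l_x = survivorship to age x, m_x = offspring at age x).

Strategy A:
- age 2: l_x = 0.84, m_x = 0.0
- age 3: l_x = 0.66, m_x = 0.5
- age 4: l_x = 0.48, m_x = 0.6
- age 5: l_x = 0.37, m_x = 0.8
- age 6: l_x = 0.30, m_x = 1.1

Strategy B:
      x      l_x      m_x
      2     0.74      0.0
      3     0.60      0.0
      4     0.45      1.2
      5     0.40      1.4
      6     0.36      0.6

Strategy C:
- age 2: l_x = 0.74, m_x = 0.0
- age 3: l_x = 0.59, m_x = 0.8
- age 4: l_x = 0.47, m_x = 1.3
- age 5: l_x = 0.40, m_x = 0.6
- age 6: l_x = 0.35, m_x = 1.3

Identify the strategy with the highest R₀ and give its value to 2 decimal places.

Strategy A: R₀ = 0.84×0.0 + 0.66×0.5 + 0.48×0.6 + 0.37×0.8 + 0.30×1.1 = 1.2440
Strategy B: R₀ = 0.74×0.0 + 0.60×0.0 + 0.45×1.2 + 0.40×1.4 + 0.36×0.6 = 1.3160
Strategy C: R₀ = 0.74×0.0 + 0.59×0.8 + 0.47×1.3 + 0.40×0.6 + 0.35×1.3 = 1.7780
Highest R₀: strategy C with 1.7780.

1.78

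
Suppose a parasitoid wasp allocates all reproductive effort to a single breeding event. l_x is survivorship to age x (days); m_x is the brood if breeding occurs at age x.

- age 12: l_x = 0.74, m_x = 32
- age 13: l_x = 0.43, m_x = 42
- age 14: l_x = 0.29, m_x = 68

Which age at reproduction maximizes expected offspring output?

Expected offspring if breeding at age x = l_x × m_x:
  age 12: 0.74 × 32 = 23.680
  age 13: 0.43 × 42 = 18.060
  age 14: 0.29 × 68 = 19.720
Maximum at age 12 (23.680).

12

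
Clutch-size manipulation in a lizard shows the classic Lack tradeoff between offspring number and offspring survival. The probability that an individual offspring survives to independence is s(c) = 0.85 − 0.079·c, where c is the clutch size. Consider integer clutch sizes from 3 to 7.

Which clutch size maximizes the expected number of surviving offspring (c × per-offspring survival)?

5

Expected surviving offspring = c × s(c):
  c=3: 3 × 0.613 = 1.839
  c=4: 4 × 0.534 = 2.136
  c=5: 5 × 0.455 = 2.275
  c=6: 6 × 0.376 = 2.256
  c=7: 7 × 0.297 = 2.079
Maximum at c = 5 (2.275 surviving offspring).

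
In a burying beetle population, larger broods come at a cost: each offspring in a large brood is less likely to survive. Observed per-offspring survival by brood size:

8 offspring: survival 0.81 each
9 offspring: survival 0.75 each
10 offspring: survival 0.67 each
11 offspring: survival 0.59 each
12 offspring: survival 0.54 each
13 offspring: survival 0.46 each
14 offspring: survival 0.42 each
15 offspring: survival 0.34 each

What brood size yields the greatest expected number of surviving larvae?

9

Expected surviving larvae = c × s(c):
  c=8: 8 × 0.81 = 6.480
  c=9: 9 × 0.75 = 6.750
  c=10: 10 × 0.67 = 6.700
  c=11: 11 × 0.59 = 6.490
  c=12: 12 × 0.54 = 6.480
  c=13: 13 × 0.46 = 5.980
  c=14: 14 × 0.42 = 5.880
  c=15: 15 × 0.34 = 5.100
Maximum at c = 9 (6.750 surviving larvae).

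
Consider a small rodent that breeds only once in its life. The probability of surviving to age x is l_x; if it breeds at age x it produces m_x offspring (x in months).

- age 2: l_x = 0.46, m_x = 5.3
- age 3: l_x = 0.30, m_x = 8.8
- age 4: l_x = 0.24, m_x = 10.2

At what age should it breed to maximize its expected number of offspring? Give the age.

Expected offspring if breeding at age x = l_x × m_x:
  age 2: 0.46 × 5.3 = 2.438
  age 3: 0.30 × 8.8 = 2.640
  age 4: 0.24 × 10.2 = 2.448
Maximum at age 3 (2.640).

3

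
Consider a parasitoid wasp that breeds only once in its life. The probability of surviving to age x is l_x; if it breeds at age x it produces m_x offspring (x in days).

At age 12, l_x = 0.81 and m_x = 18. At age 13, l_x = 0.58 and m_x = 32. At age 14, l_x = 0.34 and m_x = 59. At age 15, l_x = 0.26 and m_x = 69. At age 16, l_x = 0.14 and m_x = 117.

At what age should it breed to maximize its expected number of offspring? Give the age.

14

Expected offspring if breeding at age x = l_x × m_x:
  age 12: 0.81 × 18 = 14.580
  age 13: 0.58 × 32 = 18.560
  age 14: 0.34 × 59 = 20.060
  age 15: 0.26 × 69 = 17.940
  age 16: 0.14 × 117 = 16.380
Maximum at age 14 (20.060).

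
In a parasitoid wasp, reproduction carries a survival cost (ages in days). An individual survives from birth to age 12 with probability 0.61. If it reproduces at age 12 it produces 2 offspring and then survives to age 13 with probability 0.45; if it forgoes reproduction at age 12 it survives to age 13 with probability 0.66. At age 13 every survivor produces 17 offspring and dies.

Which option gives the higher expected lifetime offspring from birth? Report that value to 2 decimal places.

6.84

breed at age 12: R₀ = 0.61 × (2 + 0.45 × 17) = 0.61 × 9.6500 = 5.8865
delay to age 13: R₀ = 0.61 × (0.66 × 17) = 0.61 × 11.2200 = 6.8442
Higher: delay to age 13 (6.8442).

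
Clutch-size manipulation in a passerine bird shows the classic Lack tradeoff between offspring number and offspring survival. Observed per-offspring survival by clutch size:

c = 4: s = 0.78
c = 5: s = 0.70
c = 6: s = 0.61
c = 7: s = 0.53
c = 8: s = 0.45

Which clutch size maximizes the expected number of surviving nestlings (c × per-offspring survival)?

7

Expected surviving nestlings = c × s(c):
  c=4: 4 × 0.78 = 3.120
  c=5: 5 × 0.70 = 3.500
  c=6: 6 × 0.61 = 3.660
  c=7: 7 × 0.53 = 3.710
  c=8: 8 × 0.45 = 3.600
Maximum at c = 7 (3.710 surviving nestlings).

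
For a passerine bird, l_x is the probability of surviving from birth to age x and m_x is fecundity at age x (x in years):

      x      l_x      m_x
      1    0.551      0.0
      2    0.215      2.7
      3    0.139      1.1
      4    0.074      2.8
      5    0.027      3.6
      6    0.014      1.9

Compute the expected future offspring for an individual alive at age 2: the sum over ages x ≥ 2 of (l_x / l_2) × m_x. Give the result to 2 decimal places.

4.95

l_2 = 0.215. Conditional survival from age 2 to x is l_x / l_2.
  x=2: (0.215/0.215) × 2.7 = 2.7000
  x=3: (0.139/0.215) × 1.1 = 0.7112
  x=4: (0.074/0.215) × 2.8 = 0.9637
  x=5: (0.027/0.215) × 3.6 = 0.4521
  x=6: (0.014/0.215) × 1.9 = 0.1237
Sum = 2.7000 + 0.7112 + 0.9637 + 0.4521 + 0.1237 = 4.9507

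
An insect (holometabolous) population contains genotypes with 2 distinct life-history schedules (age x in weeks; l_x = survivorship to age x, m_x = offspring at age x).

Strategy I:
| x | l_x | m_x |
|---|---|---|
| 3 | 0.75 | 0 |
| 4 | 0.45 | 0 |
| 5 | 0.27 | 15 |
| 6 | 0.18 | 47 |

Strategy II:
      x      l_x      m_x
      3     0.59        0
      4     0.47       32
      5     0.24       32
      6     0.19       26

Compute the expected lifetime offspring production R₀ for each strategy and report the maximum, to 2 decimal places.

27.66

Strategy I: R₀ = 0.75×0 + 0.45×0 + 0.27×15 + 0.18×47 = 12.5100
Strategy II: R₀ = 0.59×0 + 0.47×32 + 0.24×32 + 0.19×26 = 27.6600
Highest R₀: strategy II with 27.6600.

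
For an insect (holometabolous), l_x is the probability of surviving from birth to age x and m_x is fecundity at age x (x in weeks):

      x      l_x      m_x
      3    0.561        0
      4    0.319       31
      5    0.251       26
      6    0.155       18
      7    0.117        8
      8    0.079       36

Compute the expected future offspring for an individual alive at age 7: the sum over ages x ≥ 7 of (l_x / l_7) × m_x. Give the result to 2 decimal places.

32.31

l_7 = 0.117. Conditional survival from age 7 to x is l_x / l_7.
  x=7: (0.117/0.117) × 8 = 8.0000
  x=8: (0.079/0.117) × 36 = 24.3077
Sum = 8.0000 + 24.3077 = 32.3077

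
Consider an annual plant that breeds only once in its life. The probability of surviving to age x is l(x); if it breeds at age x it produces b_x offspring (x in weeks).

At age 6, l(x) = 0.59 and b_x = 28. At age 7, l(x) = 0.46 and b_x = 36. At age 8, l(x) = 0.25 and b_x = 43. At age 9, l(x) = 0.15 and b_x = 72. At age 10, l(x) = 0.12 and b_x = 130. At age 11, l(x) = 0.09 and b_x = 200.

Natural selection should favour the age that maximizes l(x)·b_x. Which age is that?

Expected offspring if breeding at age x = l(x) × b_x:
  age 6: 0.59 × 28 = 16.520
  age 7: 0.46 × 36 = 16.560
  age 8: 0.25 × 43 = 10.750
  age 9: 0.15 × 72 = 10.800
  age 10: 0.12 × 130 = 15.600
  age 11: 0.09 × 200 = 18.000
Maximum at age 11 (18.000).

11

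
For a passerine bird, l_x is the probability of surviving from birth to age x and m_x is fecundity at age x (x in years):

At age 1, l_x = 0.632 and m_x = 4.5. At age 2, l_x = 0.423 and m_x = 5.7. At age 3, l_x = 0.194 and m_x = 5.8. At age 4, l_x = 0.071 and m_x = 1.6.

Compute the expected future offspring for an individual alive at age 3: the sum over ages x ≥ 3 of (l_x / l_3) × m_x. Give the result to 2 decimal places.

l_3 = 0.194. Conditional survival from age 3 to x is l_x / l_3.
  x=3: (0.194/0.194) × 5.8 = 5.8000
  x=4: (0.071/0.194) × 1.6 = 0.5856
Sum = 5.8000 + 0.5856 = 6.3856

6.39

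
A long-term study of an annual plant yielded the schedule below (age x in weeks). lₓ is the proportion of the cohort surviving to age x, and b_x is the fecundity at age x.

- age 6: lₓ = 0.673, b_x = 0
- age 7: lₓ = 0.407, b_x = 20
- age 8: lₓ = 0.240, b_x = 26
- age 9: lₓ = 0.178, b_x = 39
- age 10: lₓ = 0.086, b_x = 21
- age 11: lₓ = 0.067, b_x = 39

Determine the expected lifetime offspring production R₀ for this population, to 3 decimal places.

25.741

R₀ = Σ lₓ b_x:
  age 6: 0.673 × 0 = 0.0000
  age 7: 0.407 × 20 = 8.1400
  age 8: 0.240 × 26 = 6.2400
  age 9: 0.178 × 39 = 6.9420
  age 10: 0.086 × 21 = 1.8060
  age 11: 0.067 × 39 = 2.6130
R₀ = 0.0000 + 8.1400 + 6.2400 + 6.9420 + 1.8060 + 2.6130 = 25.7410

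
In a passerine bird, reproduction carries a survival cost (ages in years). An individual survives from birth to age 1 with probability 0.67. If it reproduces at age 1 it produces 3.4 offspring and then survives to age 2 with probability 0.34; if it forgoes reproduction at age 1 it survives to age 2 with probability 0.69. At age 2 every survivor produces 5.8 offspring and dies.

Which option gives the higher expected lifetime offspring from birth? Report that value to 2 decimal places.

breed at age 1: R₀ = 0.67 × (3.4 + 0.34 × 5.8) = 0.67 × 5.3720 = 3.5992
delay to age 2: R₀ = 0.67 × (0.69 × 5.8) = 0.67 × 4.0020 = 2.6813
Higher: breed at age 1 (3.5992).

3.60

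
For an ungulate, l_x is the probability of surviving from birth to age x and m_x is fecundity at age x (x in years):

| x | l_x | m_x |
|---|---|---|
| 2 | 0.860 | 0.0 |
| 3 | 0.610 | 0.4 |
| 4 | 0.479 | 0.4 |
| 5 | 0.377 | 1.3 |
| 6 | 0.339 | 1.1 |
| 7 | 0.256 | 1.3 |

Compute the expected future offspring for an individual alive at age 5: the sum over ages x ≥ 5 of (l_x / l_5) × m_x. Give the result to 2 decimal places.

l_5 = 0.377. Conditional survival from age 5 to x is l_x / l_5.
  x=5: (0.377/0.377) × 1.3 = 1.3000
  x=6: (0.339/0.377) × 1.1 = 0.9891
  x=7: (0.256/0.377) × 1.3 = 0.8828
Sum = 1.3000 + 0.9891 + 0.8828 = 3.1719

3.17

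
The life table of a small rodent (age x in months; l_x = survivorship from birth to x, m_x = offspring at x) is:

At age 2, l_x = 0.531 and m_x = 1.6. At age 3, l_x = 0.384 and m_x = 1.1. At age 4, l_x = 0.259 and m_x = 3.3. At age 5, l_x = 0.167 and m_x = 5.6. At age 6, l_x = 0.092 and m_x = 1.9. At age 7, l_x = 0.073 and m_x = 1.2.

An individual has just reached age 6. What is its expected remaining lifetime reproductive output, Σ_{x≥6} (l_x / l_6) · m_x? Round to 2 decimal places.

2.85

l_6 = 0.092. Conditional survival from age 6 to x is l_x / l_6.
  x=6: (0.092/0.092) × 1.9 = 1.9000
  x=7: (0.073/0.092) × 1.2 = 0.9522
Sum = 1.9000 + 0.9522 = 2.8522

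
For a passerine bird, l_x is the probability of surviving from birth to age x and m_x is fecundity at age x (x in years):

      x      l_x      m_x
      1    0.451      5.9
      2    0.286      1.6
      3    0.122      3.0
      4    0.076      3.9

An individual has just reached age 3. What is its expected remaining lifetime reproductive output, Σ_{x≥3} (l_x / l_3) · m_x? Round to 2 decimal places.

l_3 = 0.122. Conditional survival from age 3 to x is l_x / l_3.
  x=3: (0.122/0.122) × 3.0 = 3.0000
  x=4: (0.076/0.122) × 3.9 = 2.4295
Sum = 3.0000 + 2.4295 = 5.4295

5.43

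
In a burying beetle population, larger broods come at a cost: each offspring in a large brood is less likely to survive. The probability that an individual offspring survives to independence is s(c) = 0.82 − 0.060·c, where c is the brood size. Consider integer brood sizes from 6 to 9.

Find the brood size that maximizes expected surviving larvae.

7

Expected surviving larvae = c × s(c):
  c=6: 6 × 0.460 = 2.760
  c=7: 7 × 0.400 = 2.800
  c=8: 8 × 0.340 = 2.720
  c=9: 9 × 0.280 = 2.520
Maximum at c = 7 (2.800 surviving larvae).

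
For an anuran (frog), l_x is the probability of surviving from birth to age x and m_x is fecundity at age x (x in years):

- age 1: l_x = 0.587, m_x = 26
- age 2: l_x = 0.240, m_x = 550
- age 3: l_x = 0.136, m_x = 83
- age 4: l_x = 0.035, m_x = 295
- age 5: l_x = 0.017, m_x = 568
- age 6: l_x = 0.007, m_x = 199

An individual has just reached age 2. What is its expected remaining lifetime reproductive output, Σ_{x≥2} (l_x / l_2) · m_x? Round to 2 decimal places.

686.09

l_2 = 0.240. Conditional survival from age 2 to x is l_x / l_2.
  x=2: (0.240/0.240) × 550 = 550.0000
  x=3: (0.136/0.240) × 83 = 47.0333
  x=4: (0.035/0.240) × 295 = 43.0208
  x=5: (0.017/0.240) × 568 = 40.2333
  x=6: (0.007/0.240) × 199 = 5.8042
Sum = 550.0000 + 47.0333 + 43.0208 + 40.2333 + 5.8042 = 686.0917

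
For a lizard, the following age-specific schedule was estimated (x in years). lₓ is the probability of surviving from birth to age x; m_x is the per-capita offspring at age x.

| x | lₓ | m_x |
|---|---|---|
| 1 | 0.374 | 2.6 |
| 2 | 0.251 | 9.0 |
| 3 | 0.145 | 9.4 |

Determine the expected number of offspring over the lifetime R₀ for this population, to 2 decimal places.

4.59

R₀ = Σ lₓ m_x:
  age 1: 0.374 × 2.6 = 0.9724
  age 2: 0.251 × 9.0 = 2.2590
  age 3: 0.145 × 9.4 = 1.3630
R₀ = 0.9724 + 2.2590 + 1.3630 = 4.5944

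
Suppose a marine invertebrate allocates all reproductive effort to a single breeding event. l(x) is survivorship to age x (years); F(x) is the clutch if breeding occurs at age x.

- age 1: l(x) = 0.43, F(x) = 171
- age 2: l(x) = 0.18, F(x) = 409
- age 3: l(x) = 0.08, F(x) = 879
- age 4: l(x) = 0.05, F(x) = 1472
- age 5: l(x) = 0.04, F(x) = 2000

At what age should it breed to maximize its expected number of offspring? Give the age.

5

Expected offspring if breeding at age x = l(x) × F(x):
  age 1: 0.43 × 171 = 73.530
  age 2: 0.18 × 409 = 73.620
  age 3: 0.08 × 879 = 70.320
  age 4: 0.05 × 1472 = 73.600
  age 5: 0.04 × 2000 = 80.000
Maximum at age 5 (80.000).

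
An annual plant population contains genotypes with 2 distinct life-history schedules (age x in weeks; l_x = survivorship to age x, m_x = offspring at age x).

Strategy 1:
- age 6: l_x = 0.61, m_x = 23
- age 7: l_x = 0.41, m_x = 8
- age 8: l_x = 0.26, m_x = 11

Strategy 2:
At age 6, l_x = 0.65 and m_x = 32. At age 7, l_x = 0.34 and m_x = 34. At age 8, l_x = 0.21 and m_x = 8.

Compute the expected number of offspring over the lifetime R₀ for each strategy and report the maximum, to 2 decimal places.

34.04

Strategy 1: R₀ = 0.61×23 + 0.41×8 + 0.26×11 = 20.1700
Strategy 2: R₀ = 0.65×32 + 0.34×34 + 0.21×8 = 34.0400
Highest R₀: strategy 2 with 34.0400.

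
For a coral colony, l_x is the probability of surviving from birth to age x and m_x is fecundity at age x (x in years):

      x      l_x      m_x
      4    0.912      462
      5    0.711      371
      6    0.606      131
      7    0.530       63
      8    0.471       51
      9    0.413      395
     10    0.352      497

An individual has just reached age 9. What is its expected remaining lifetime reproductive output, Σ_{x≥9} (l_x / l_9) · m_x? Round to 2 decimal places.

l_9 = 0.413. Conditional survival from age 9 to x is l_x / l_9.
  x=9: (0.413/0.413) × 395 = 395.0000
  x=10: (0.352/0.413) × 497 = 423.5932
Sum = 395.0000 + 423.5932 = 818.5932

818.59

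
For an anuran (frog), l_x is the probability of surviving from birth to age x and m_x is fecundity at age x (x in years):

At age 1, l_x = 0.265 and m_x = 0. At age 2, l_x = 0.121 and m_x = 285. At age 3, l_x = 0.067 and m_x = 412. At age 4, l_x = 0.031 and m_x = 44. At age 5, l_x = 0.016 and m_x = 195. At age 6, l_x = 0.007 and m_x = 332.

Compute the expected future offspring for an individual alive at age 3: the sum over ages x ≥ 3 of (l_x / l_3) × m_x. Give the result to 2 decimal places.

513.61

l_3 = 0.067. Conditional survival from age 3 to x is l_x / l_3.
  x=3: (0.067/0.067) × 412 = 412.0000
  x=4: (0.031/0.067) × 44 = 20.3582
  x=5: (0.016/0.067) × 195 = 46.5672
  x=6: (0.007/0.067) × 332 = 34.6866
Sum = 412.0000 + 20.3582 + 46.5672 + 34.6866 = 513.6119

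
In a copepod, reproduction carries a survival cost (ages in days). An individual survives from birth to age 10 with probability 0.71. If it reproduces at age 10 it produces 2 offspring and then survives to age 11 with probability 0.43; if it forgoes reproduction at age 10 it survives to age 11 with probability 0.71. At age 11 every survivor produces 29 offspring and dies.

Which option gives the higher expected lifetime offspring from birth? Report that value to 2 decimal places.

14.62

breed at age 10: R₀ = 0.71 × (2 + 0.43 × 29) = 0.71 × 14.4700 = 10.2737
delay to age 11: R₀ = 0.71 × (0.71 × 29) = 0.71 × 20.5900 = 14.6189
Higher: delay to age 11 (14.6189).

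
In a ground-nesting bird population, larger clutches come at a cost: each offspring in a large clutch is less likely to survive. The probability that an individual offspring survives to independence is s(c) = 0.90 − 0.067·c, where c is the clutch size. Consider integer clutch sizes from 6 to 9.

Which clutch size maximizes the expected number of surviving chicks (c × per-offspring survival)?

Expected surviving chicks = c × s(c):
  c=6: 6 × 0.498 = 2.988
  c=7: 7 × 0.431 = 3.017
  c=8: 8 × 0.364 = 2.912
  c=9: 9 × 0.297 = 2.673
Maximum at c = 7 (3.017 surviving chicks).

7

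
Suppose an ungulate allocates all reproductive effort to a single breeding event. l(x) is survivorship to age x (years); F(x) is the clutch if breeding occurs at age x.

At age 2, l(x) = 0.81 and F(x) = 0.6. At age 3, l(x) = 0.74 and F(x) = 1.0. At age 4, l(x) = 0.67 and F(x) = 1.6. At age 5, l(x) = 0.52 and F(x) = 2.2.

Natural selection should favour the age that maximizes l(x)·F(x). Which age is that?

Expected offspring if breeding at age x = l(x) × F(x):
  age 2: 0.81 × 0.6 = 0.486
  age 3: 0.74 × 1.0 = 0.740
  age 4: 0.67 × 1.6 = 1.072
  age 5: 0.52 × 2.2 = 1.144
Maximum at age 5 (1.144).

5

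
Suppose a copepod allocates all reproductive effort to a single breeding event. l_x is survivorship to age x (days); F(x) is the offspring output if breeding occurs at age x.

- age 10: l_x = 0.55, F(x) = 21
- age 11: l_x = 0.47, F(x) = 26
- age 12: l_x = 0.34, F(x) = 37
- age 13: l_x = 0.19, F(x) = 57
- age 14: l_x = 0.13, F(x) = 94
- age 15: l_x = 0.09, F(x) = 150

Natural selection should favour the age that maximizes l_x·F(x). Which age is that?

15

Expected offspring if breeding at age x = l_x × F(x):
  age 10: 0.55 × 21 = 11.550
  age 11: 0.47 × 26 = 12.220
  age 12: 0.34 × 37 = 12.580
  age 13: 0.19 × 57 = 10.830
  age 14: 0.13 × 94 = 12.220
  age 15: 0.09 × 150 = 13.500
Maximum at age 15 (13.500).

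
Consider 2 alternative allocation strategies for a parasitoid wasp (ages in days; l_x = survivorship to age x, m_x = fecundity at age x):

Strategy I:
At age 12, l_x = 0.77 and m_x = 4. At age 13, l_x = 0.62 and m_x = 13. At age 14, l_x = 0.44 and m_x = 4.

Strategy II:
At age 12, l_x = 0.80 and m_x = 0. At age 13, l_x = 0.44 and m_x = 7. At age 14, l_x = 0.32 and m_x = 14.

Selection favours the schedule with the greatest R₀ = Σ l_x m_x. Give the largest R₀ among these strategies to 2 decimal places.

Strategy I: R₀ = 0.77×4 + 0.62×13 + 0.44×4 = 12.9000
Strategy II: R₀ = 0.80×0 + 0.44×7 + 0.32×14 = 7.5600
Highest R₀: strategy I with 12.9000.

12.90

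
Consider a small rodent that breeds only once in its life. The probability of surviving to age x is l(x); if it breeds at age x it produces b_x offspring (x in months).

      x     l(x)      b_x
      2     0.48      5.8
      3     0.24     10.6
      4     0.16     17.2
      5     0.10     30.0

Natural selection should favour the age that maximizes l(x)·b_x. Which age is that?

Expected offspring if breeding at age x = l(x) × b_x:
  age 2: 0.48 × 5.8 = 2.784
  age 3: 0.24 × 10.6 = 2.544
  age 4: 0.16 × 17.2 = 2.752
  age 5: 0.10 × 30.0 = 3.000
Maximum at age 5 (3.000).

5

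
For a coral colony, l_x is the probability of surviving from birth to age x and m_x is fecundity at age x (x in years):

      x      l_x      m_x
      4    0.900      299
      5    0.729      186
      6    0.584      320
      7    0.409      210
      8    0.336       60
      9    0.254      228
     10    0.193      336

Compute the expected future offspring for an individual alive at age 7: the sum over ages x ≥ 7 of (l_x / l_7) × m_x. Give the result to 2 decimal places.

559.44

l_7 = 0.409. Conditional survival from age 7 to x is l_x / l_7.
  x=7: (0.409/0.409) × 210 = 210.0000
  x=8: (0.336/0.409) × 60 = 49.2910
  x=9: (0.254/0.409) × 228 = 141.5941
  x=10: (0.193/0.409) × 336 = 158.5526
Sum = 210.0000 + 49.2910 + 141.5941 + 158.5526 = 559.4377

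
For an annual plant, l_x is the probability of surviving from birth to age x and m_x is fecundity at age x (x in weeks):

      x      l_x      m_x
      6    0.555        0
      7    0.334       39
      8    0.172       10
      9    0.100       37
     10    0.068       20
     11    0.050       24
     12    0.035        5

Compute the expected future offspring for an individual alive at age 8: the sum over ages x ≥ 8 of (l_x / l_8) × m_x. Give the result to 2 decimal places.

l_8 = 0.172. Conditional survival from age 8 to x is l_x / l_8.
  x=8: (0.172/0.172) × 10 = 10.0000
  x=9: (0.100/0.172) × 37 = 21.5116
  x=10: (0.068/0.172) × 20 = 7.9070
  x=11: (0.050/0.172) × 24 = 6.9767
  x=12: (0.035/0.172) × 5 = 1.0174
Sum = 10.0000 + 21.5116 + 7.9070 + 6.9767 + 1.0174 = 47.4128

47.41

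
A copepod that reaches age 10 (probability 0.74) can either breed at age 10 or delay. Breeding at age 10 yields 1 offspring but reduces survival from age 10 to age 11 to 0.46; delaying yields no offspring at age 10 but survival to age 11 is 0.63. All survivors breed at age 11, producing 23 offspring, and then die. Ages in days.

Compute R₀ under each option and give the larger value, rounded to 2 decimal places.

10.72

breed at age 10: R₀ = 0.74 × (1 + 0.46 × 23) = 0.74 × 11.5800 = 8.5692
delay to age 11: R₀ = 0.74 × (0.63 × 23) = 0.74 × 14.4900 = 10.7226
Higher: delay to age 11 (10.7226).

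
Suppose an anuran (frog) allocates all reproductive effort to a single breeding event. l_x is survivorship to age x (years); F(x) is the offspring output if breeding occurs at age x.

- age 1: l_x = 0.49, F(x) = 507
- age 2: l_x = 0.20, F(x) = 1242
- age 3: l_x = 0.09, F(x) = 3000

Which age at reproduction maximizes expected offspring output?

Expected offspring if breeding at age x = l_x × F(x):
  age 1: 0.49 × 507 = 248.430
  age 2: 0.20 × 1242 = 248.400
  age 3: 0.09 × 3000 = 270.000
Maximum at age 3 (270.000).

3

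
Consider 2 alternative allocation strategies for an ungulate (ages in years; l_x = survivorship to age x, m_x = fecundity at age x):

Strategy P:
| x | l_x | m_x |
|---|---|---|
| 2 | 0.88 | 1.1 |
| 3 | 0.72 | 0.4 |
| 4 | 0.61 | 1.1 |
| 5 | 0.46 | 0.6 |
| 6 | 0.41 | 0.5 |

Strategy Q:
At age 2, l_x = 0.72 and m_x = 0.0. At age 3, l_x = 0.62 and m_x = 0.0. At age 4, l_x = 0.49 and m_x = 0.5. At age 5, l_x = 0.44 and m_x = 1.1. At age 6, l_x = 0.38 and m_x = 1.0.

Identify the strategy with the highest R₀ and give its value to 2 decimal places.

Strategy P: R₀ = 0.88×1.1 + 0.72×0.4 + 0.61×1.1 + 0.46×0.6 + 0.41×0.5 = 2.4080
Strategy Q: R₀ = 0.72×0.0 + 0.62×0.0 + 0.49×0.5 + 0.44×1.1 + 0.38×1.0 = 1.1090
Highest R₀: strategy P with 2.4080.

2.41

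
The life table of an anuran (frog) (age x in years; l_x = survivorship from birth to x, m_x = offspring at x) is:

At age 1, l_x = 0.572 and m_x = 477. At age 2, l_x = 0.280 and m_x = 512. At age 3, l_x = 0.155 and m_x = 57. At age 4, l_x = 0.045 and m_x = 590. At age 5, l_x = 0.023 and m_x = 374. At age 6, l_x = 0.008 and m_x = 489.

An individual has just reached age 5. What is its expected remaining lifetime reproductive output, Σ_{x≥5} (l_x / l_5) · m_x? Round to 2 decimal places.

l_5 = 0.023. Conditional survival from age 5 to x is l_x / l_5.
  x=5: (0.023/0.023) × 374 = 374.0000
  x=6: (0.008/0.023) × 489 = 170.0870
Sum = 374.0000 + 170.0870 = 544.0870

544.09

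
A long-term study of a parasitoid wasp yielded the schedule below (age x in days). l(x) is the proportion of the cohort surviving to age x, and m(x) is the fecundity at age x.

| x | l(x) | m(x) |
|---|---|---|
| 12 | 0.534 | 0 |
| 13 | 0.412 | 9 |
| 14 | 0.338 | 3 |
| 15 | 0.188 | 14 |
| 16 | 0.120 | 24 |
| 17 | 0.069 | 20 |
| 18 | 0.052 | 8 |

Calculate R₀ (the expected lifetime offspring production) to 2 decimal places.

R₀ = Σ l(x) m(x):
  age 12: 0.534 × 0 = 0.0000
  age 13: 0.412 × 9 = 3.7080
  age 14: 0.338 × 3 = 1.0140
  age 15: 0.188 × 14 = 2.6320
  age 16: 0.120 × 24 = 2.8800
  age 17: 0.069 × 20 = 1.3800
  age 18: 0.052 × 8 = 0.4160
R₀ = 0.0000 + 3.7080 + 1.0140 + 2.6320 + 2.8800 + 1.3800 + 0.4160 = 12.0300

12.03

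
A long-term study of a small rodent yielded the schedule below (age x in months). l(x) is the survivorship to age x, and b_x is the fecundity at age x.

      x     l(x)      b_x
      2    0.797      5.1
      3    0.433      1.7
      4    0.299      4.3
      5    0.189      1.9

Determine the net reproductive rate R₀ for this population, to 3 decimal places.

R₀ = Σ l(x) b_x:
  age 2: 0.797 × 5.1 = 4.0647
  age 3: 0.433 × 1.7 = 0.7361
  age 4: 0.299 × 4.3 = 1.2857
  age 5: 0.189 × 1.9 = 0.3591
R₀ = 4.0647 + 0.7361 + 1.2857 + 0.3591 = 6.4456

6.446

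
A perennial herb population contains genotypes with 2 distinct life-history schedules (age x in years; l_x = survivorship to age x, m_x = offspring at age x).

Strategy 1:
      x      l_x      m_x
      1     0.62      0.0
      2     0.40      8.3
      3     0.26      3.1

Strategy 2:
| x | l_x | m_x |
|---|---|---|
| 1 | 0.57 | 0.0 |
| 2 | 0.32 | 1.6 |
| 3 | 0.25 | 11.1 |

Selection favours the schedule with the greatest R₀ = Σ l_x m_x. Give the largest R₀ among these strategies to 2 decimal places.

4.13

Strategy 1: R₀ = 0.62×0.0 + 0.40×8.3 + 0.26×3.1 = 4.1260
Strategy 2: R₀ = 0.57×0.0 + 0.32×1.6 + 0.25×11.1 = 3.2870
Highest R₀: strategy 1 with 4.1260.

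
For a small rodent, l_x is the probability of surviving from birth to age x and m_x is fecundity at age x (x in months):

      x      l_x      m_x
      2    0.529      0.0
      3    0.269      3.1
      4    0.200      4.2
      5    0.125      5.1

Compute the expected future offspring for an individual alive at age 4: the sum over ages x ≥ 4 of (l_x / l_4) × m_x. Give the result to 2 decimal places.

l_4 = 0.200. Conditional survival from age 4 to x is l_x / l_4.
  x=4: (0.200/0.200) × 4.2 = 4.2000
  x=5: (0.125/0.200) × 5.1 = 3.1875
Sum = 4.2000 + 3.1875 = 7.3875

7.39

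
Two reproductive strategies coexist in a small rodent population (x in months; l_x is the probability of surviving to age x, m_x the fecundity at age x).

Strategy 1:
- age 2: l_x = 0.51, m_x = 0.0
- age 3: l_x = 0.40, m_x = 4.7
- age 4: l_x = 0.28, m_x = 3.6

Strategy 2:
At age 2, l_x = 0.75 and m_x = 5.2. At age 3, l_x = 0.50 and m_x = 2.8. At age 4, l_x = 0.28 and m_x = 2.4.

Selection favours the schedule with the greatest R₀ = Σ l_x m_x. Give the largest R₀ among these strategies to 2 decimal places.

Strategy 1: R₀ = 0.51×0.0 + 0.40×4.7 + 0.28×3.6 = 2.8880
Strategy 2: R₀ = 0.75×5.2 + 0.50×2.8 + 0.28×2.4 = 5.9720
Highest R₀: strategy 2 with 5.9720.

5.97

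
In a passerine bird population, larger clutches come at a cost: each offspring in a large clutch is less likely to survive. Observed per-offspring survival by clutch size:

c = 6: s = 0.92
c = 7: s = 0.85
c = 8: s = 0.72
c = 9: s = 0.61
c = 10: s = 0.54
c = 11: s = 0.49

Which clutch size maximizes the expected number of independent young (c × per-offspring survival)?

7

Expected independent young = c × s(c):
  c=6: 6 × 0.92 = 5.520
  c=7: 7 × 0.85 = 5.950
  c=8: 8 × 0.72 = 5.760
  c=9: 9 × 0.61 = 5.490
  c=10: 10 × 0.54 = 5.400
  c=11: 11 × 0.49 = 5.390
Maximum at c = 7 (5.950 independent young).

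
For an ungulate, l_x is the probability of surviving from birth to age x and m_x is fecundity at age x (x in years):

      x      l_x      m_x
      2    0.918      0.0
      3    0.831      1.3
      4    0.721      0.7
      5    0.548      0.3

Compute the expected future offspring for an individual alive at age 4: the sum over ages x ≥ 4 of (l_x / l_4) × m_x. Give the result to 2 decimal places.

l_4 = 0.721. Conditional survival from age 4 to x is l_x / l_4.
  x=4: (0.721/0.721) × 0.7 = 0.7000
  x=5: (0.548/0.721) × 0.3 = 0.2280
Sum = 0.7000 + 0.2280 = 0.9280

0.93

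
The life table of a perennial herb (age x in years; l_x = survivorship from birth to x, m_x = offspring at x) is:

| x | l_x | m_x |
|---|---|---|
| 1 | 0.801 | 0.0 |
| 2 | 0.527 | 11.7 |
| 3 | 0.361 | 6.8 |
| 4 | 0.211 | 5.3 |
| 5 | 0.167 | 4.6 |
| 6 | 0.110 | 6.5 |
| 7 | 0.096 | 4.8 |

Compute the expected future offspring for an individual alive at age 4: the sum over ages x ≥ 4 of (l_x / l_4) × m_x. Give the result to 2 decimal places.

14.51

l_4 = 0.211. Conditional survival from age 4 to x is l_x / l_4.
  x=4: (0.211/0.211) × 5.3 = 5.3000
  x=5: (0.167/0.211) × 4.6 = 3.6408
  x=6: (0.110/0.211) × 6.5 = 3.3886
  x=7: (0.096/0.211) × 4.8 = 2.1839
Sum = 5.3000 + 3.6408 + 3.3886 + 2.1839 = 14.5133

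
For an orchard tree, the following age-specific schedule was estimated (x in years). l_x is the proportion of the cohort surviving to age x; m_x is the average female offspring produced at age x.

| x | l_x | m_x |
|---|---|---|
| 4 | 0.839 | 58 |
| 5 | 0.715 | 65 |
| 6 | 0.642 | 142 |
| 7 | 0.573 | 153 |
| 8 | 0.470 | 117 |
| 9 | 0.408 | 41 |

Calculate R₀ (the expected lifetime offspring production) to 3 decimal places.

345.688

R₀ = Σ l_x m_x:
  age 4: 0.839 × 58 = 48.6620
  age 5: 0.715 × 65 = 46.4750
  age 6: 0.642 × 142 = 91.1640
  age 7: 0.573 × 153 = 87.6690
  age 8: 0.470 × 117 = 54.9900
  age 9: 0.408 × 41 = 16.7280
R₀ = 48.6620 + 46.4750 + 91.1640 + 87.6690 + 54.9900 + 16.7280 = 345.6880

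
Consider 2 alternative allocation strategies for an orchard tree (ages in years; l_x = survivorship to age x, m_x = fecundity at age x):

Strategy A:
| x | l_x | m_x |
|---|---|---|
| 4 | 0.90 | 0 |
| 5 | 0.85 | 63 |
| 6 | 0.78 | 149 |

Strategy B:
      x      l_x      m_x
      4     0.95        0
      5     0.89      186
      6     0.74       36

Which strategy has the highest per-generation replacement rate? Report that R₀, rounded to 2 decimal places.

Strategy A: R₀ = 0.90×0 + 0.85×63 + 0.78×149 = 169.7700
Strategy B: R₀ = 0.95×0 + 0.89×186 + 0.74×36 = 192.1800
Highest R₀: strategy B with 192.1800.

192.18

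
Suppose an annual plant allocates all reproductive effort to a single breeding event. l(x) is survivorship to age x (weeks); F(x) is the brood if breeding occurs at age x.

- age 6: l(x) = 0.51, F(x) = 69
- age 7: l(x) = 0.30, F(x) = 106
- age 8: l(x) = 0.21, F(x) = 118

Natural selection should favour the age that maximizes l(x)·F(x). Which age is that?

Expected offspring if breeding at age x = l(x) × F(x):
  age 6: 0.51 × 69 = 35.190
  age 7: 0.30 × 106 = 31.800
  age 8: 0.21 × 118 = 24.780
Maximum at age 6 (35.190).

6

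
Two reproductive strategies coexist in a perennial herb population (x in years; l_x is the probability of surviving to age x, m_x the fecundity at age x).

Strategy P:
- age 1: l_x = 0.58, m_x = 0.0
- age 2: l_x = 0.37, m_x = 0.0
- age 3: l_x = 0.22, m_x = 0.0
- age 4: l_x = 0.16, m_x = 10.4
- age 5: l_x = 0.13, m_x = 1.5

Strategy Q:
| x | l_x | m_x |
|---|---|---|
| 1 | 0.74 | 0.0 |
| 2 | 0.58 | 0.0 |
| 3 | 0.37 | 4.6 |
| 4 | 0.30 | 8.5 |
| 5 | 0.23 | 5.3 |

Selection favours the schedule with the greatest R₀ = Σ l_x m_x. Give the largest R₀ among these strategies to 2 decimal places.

Strategy P: R₀ = 0.58×0.0 + 0.37×0.0 + 0.22×0.0 + 0.16×10.4 + 0.13×1.5 = 1.8590
Strategy Q: R₀ = 0.74×0.0 + 0.58×0.0 + 0.37×4.6 + 0.30×8.5 + 0.23×5.3 = 5.4710
Highest R₀: strategy Q with 5.4710.

5.47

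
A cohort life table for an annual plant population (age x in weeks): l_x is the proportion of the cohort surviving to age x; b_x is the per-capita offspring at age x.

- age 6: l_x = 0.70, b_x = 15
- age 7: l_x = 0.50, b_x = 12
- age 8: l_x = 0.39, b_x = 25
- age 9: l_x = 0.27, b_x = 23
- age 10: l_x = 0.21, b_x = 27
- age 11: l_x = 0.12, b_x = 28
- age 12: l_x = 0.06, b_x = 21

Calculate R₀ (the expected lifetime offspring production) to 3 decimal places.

42.750

R₀ = Σ l_x b_x:
  age 6: 0.70 × 15 = 10.5000
  age 7: 0.50 × 12 = 6.0000
  age 8: 0.39 × 25 = 9.7500
  age 9: 0.27 × 23 = 6.2100
  age 10: 0.21 × 27 = 5.6700
  age 11: 0.12 × 28 = 3.3600
  age 12: 0.06 × 21 = 1.2600
R₀ = 10.5000 + 6.0000 + 9.7500 + 6.2100 + 5.6700 + 3.3600 + 1.2600 = 42.7500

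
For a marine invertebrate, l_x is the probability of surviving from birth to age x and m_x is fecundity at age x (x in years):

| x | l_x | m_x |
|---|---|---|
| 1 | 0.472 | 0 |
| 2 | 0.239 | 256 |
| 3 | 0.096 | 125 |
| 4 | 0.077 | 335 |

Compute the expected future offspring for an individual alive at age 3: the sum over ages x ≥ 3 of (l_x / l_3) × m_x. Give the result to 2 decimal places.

393.70

l_3 = 0.096. Conditional survival from age 3 to x is l_x / l_3.
  x=3: (0.096/0.096) × 125 = 125.0000
  x=4: (0.077/0.096) × 335 = 268.6979
Sum = 125.0000 + 268.6979 = 393.6979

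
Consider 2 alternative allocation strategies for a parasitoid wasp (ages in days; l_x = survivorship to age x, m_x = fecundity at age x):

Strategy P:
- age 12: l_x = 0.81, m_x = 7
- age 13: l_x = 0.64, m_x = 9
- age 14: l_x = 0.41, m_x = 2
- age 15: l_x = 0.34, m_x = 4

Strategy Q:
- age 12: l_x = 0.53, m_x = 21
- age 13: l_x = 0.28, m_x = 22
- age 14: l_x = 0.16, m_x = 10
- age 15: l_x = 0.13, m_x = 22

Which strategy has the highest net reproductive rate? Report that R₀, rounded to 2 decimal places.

Strategy P: R₀ = 0.81×7 + 0.64×9 + 0.41×2 + 0.34×4 = 13.6100
Strategy Q: R₀ = 0.53×21 + 0.28×22 + 0.16×10 + 0.13×22 = 21.7500
Highest R₀: strategy Q with 21.7500.

21.75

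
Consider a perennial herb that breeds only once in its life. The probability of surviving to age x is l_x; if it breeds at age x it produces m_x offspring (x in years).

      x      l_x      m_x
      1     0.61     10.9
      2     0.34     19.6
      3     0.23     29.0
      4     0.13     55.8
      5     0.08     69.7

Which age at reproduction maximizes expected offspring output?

4

Expected offspring if breeding at age x = l_x × m_x:
  age 1: 0.61 × 10.9 = 6.649
  age 2: 0.34 × 19.6 = 6.664
  age 3: 0.23 × 29.0 = 6.670
  age 4: 0.13 × 55.8 = 7.254
  age 5: 0.08 × 69.7 = 5.576
Maximum at age 4 (7.254).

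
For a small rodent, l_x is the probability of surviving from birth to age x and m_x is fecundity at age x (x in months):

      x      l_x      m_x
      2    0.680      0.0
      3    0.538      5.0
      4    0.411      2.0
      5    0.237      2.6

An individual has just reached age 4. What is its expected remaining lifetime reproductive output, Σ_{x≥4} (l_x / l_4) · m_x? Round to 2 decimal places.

3.50

l_4 = 0.411. Conditional survival from age 4 to x is l_x / l_4.
  x=4: (0.411/0.411) × 2.0 = 2.0000
  x=5: (0.237/0.411) × 2.6 = 1.4993
Sum = 2.0000 + 1.4993 = 3.4993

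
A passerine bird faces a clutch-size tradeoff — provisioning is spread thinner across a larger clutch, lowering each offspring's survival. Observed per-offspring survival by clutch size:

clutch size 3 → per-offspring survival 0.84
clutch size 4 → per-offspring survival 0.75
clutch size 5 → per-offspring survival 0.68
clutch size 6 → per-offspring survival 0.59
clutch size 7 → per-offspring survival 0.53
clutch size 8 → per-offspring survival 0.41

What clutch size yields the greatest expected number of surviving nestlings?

7

Expected surviving nestlings = c × s(c):
  c=3: 3 × 0.84 = 2.520
  c=4: 4 × 0.75 = 3.000
  c=5: 5 × 0.68 = 3.400
  c=6: 6 × 0.59 = 3.540
  c=7: 7 × 0.53 = 3.710
  c=8: 8 × 0.41 = 3.280
Maximum at c = 7 (3.710 surviving nestlings).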